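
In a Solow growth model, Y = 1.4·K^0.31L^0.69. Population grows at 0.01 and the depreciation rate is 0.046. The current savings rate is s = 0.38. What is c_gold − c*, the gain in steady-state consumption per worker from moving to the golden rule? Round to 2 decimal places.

Δc ≈ 0.04

Break-even investment rate: n + δ = 0.01 + 0.046 = 0.056.
Current steady state (s = 0.38): k* = (0.38·1.4/0.056)^(1/0.69) ≈ 26.1211, y* = 1.4·26.1211^0.31 ≈ 3.8494, c* = (1−0.38)·3.8494 ≈ 2.3866.
Golden rule sets MPK = n+δ: 0.31·1.4·k^(0.31−1) = 0.056, so k_gold = (0.31·1.4/0.056)^(1/0.69) ≈ 19.4466.
y_gold = 1.4·19.4466^0.31 ≈ 3.5129, c_gold = y_gold − 0.056·k_gold ≈ 2.4239.
Gain: Δc = 2.4239 − 2.3866 ≈ 0.0373.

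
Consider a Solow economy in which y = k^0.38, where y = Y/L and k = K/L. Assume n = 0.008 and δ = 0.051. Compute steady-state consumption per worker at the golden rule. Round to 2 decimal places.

c_gold ≈ 1.94

n + δ = 0.008 + 0.051 = 0.059.
Setting f'(k) = n+δ gives 0.38·k^(0.38−1) = 0.059, hence k_gold = (0.38/0.059)^(1/0.62) ≈ 20.1710.
y_gold = 20.1710^0.38 ≈ 3.1318.
c_gold = y_gold − (n+δ)·k_gold = 3.1318 − 0.059·20.1710 ≈ 1.9417.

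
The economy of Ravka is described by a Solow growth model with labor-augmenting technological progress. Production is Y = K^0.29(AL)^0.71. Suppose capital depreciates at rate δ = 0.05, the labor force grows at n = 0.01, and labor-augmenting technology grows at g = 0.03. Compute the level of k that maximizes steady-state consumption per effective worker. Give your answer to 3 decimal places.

n + g + δ = 0.01 + 0.03 + 0.05 = 0.09.
Golden rule sets MPK = n+g+δ: 0.29·k^(0.29−1) = 0.09, so k_gold = (0.29/0.09)^(1/0.71) ≈ 5.1965.

k_gold ≈ 5.197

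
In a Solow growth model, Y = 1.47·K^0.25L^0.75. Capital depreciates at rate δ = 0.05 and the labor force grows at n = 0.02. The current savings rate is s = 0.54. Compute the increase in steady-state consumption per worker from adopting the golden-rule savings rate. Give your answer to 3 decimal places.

Δc ≈ 0.397

n + δ = 0.02 + 0.05 = 0.07.
Current steady state (s = 0.54): k* = (0.54·1.47/0.07)^(1/0.75) ≈ 25.4771, y* = 1.47·25.4771^0.25 ≈ 3.3026, c* = (1−0.54)·3.3026 ≈ 1.5192.
Golden rule sets MPK = n+δ: 0.25·1.47·k^(0.25−1) = 0.07, so k_gold = (0.25·1.47/0.07)^(1/0.75) ≈ 9.1246.
y_gold = 1.47·9.1246^0.25 ≈ 2.5549, c_gold = y_gold − 0.07·k_gold ≈ 1.9162.
Gain: Δc = 1.9162 − 1.5192 ≈ 0.3970.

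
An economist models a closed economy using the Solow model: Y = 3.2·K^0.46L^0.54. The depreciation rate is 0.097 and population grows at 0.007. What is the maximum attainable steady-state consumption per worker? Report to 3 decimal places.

c_gold ≈ 16.517

Break-even investment rate: n + δ = 0.007 + 0.097 = 0.104.
Maximizing c = f(k) − (n+δ)·k gives f'(k) = n+δ, i.e. 0.46·3.2·k^(0.46−1) = 0.104, so k_gold = (0.46·3.2/0.104)^(1/0.54) ≈ 135.2848.
y_gold = 3.2·135.2848^0.46 ≈ 30.5861.
c_gold = y_gold − (n+δ)·k_gold = 30.5861 − 0.104·135.2848 ≈ 16.5165.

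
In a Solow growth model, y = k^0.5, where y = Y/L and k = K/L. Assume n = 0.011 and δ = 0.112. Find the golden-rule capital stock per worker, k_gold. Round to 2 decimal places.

k_gold ≈ 16.52

n + δ = 0.011 + 0.112 = 0.123.
Golden rule sets MPK = n+δ: 0.5·k^(0.5−1) = 0.123, so k_gold = (0.5/0.123)^(1/0.5) ≈ 16.5246.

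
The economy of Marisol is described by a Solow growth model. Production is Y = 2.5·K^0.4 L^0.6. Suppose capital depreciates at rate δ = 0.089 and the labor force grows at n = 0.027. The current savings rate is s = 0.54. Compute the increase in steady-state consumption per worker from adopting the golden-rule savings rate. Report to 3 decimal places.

The effective depreciation rate is n + δ = 0.027 + 0.089 = 0.116.
Current steady state (s = 0.54): k* = (0.54·2.5/0.116)^(1/0.6) ≈ 59.7667, y* = 2.5·59.7667^0.4 ≈ 12.8388, c* = (1−0.54)·12.8388 ≈ 5.9058.
At the golden rule the marginal product of capital equals n+δ: 0.4·2.5·k^(0.4−1) = 0.116. Solving, k_gold = (0.4·2.5/0.116)^(1/0.6) ≈ 36.2440.
y_gold = 2.5·36.2440^0.4 ≈ 10.5108, c_gold = y_gold − 0.116·k_gold ≈ 6.3065.
Gain: Δc = 6.3065 − 5.9058 ≈ 0.4006.

Δc ≈ 0.401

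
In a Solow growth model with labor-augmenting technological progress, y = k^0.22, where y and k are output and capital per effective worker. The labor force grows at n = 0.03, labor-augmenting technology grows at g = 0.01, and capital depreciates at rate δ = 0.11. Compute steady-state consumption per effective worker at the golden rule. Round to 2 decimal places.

Break-even investment rate: n + g + δ = 0.03 + 0.01 + 0.11 = 0.15.
Golden rule sets MPK = n+g+δ: 0.22·k^(0.22−1) = 0.15, so k_gold = (0.22/0.15)^(1/0.78) ≈ 1.6340.
y_gold = 1.6340^0.22 ≈ 1.1141.
c_gold = y_gold − (n+g+δ)·k_gold = 1.1141 − 0.15·1.6340 ≈ 0.8690.

c_gold ≈ 0.87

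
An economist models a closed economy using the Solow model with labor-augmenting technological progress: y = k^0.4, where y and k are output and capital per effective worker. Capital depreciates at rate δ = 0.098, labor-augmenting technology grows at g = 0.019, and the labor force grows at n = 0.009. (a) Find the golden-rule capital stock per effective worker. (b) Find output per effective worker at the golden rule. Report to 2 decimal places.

Capital per effective worker breaks even when investment replaces (n + g + δ)·k; here n + g + δ = 0.126.
Golden rule sets MPK = n+g+δ: 0.4·k^(0.4−1) = 0.126, so k_gold = (0.4/0.126)^(1/0.6) ≈ 6.8572.
y_gold = 6.8572^0.4 ≈ 2.1600.

(a) k_gold ≈ 6.86; (b) y_gold ≈ 2.16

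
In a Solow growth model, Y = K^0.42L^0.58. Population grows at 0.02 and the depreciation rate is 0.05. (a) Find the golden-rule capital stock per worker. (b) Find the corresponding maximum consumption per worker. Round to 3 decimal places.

The effective depreciation rate is n + δ = 0.02 + 0.05 = 0.07.
At the golden rule the marginal product of capital equals n+δ: 0.42·k^(0.42−1) = 0.07. Solving, k_gold = (0.42/0.07)^(1/0.58) ≈ 21.9604.
y_gold = 21.9604^0.42 ≈ 3.6601; c_gold = y_gold − 0.07·k_gold ≈ 2.1228.

(a) k_gold ≈ 21.960; (b) c_gold ≈ 2.123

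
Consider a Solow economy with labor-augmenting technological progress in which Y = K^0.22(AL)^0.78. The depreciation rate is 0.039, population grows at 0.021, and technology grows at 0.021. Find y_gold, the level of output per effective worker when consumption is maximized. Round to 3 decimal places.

The effective depreciation rate is n + g + δ = 0.021 + 0.021 + 0.039 = 0.081.
At the golden rule the marginal product of capital equals n+g+δ: 0.22·k^(0.22−1) = 0.081. Solving, k_gold = (0.22/0.081)^(1/0.78) ≈ 3.6002.
Output: y_gold = k_gold^0.22 = 3.6002^0.22 ≈ 1.3255.

y_gold ≈ 1.326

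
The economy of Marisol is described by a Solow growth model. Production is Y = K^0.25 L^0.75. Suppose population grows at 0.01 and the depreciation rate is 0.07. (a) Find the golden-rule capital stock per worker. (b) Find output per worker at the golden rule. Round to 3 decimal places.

Break-even investment rate: n + δ = 0.01 + 0.07 = 0.08.
Maximizing c = f(k) − (n+δ)·k gives f'(k) = n+δ, i.e. 0.25·k^(0.25−1) = 0.08, so k_gold = (0.25/0.08)^(1/0.75) ≈ 4.5688.
y_gold = 4.5688^0.25 ≈ 1.4620.

(a) k_gold ≈ 4.569; (b) y_gold ≈ 1.462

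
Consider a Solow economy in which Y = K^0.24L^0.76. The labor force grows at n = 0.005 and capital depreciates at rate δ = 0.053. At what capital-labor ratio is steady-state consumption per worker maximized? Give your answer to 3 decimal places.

Capital per worker breaks even when investment replaces (n + δ)·k; here n + δ = 0.058.
Maximizing c = f(k) − (n+δ)·k gives f'(k) = n+δ, i.e. 0.24·k^(0.24−1) = 0.058, so k_gold = (0.24/0.058)^(1/0.76) ≈ 6.4797.

k_gold ≈ 6.480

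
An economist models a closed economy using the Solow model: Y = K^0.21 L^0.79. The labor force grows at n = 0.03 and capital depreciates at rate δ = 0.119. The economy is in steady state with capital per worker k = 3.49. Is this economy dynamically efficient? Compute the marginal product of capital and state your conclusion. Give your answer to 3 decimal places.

Break-even investment rate: n + δ = 0.03 + 0.119 = 0.149.
MPK = 0.21·k^(0.21−1) = 0.21·3.49^(-0.79) ≈ 0.0782.
MPK < 0.149, so the economy is dynamically inefficient (over-saving).

dynamically inefficient; MPK ≈ 0.078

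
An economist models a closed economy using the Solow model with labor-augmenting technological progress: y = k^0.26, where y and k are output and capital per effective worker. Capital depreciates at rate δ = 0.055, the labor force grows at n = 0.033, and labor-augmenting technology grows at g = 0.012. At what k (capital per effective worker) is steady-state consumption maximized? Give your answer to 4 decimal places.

Capital per effective worker breaks even when investment replaces (n + g + δ)·k; here n + g + δ = 0.1.
Golden rule sets MPK = n+g+δ: 0.26·k^(0.26−1) = 0.1, so k_gold = (0.26/0.1)^(1/0.74) ≈ 3.6373.

k_gold ≈ 3.6373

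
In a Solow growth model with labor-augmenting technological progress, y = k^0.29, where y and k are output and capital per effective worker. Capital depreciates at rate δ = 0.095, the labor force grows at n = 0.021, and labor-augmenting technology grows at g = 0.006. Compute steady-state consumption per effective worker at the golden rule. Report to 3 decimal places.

c_gold ≈ 1.011

Break-even investment rate: n + g + δ = 0.021 + 0.006 + 0.095 = 0.122.
Setting f'(k) = n+g+δ gives 0.29·k^(0.29−1) = 0.122, hence k_gold = (0.29/0.122)^(1/0.71) ≈ 3.3856.
y_gold = 3.3856^0.29 ≈ 1.4243.
c_gold = y_gold − (n+g+δ)·k_gold = 1.4243 − 0.122·3.3856 ≈ 1.0112.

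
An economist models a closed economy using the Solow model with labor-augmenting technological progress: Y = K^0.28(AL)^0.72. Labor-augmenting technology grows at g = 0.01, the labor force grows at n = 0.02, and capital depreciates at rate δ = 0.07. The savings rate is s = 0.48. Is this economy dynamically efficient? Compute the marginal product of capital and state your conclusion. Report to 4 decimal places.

Capital per effective worker breaks even when investment replaces (n + g + δ)·k; here n + g + δ = 0.1.
Steady-state k*: s·k^0.28 = 0.1·k gives k* = (0.48/0.1)^(1/0.72) ≈ 8.8342.
MPK = 0.28·8.8342^(-0.72) ≈ 0.0583.
MPK < n+g+δ = 0.1, so the economy is dynamically inefficient (over-saving).

dynamically inefficient; MPK ≈ 0.0583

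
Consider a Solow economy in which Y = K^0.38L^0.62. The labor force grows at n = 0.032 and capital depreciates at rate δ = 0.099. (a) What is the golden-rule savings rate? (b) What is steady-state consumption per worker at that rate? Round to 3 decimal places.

(a) s_gold = 0.380; (b) c_gold ≈ 1.191

Break-even investment rate: n + δ = 0.032 + 0.099 = 0.131.
For Cobb-Douglas, s_gold equals capital's share: s_gold = 0.38.
At the golden rule the marginal product of capital equals n+δ: 0.38·k^(0.38−1) = 0.131. Solving, k_gold = (0.38/0.131)^(1/0.62) ≈ 5.5717.
y_gold = 5.5717^0.38 ≈ 1.9208; c_gold = (1−0.38)·y_gold ≈ 1.1909.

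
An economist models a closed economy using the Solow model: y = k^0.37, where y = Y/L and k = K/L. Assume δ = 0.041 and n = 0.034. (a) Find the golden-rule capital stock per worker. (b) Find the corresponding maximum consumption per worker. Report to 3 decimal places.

(a) k_gold ≈ 12.596; (b) c_gold ≈ 1.609

n + δ = 0.034 + 0.041 = 0.075.
Setting f'(k) = n+δ gives 0.37·k^(0.37−1) = 0.075, hence k_gold = (0.37/0.075)^(1/0.63) ≈ 12.5957.
y_gold = 12.5957^0.37 ≈ 2.5532; c_gold = y_gold − 0.075·k_gold ≈ 1.6085.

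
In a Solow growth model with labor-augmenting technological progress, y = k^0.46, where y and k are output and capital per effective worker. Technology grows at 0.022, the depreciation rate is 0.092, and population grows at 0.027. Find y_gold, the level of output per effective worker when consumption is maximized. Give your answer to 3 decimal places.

The effective depreciation rate is n + g + δ = 0.027 + 0.022 + 0.092 = 0.141.
At the golden rule the marginal product of capital equals n+g+δ: 0.46·k^(0.46−1) = 0.141. Solving, k_gold = (0.46/0.141)^(1/0.54) ≈ 8.9330.
Output: y_gold = k_gold^0.46 = 8.9330^0.46 ≈ 2.7382.

y_gold ≈ 2.738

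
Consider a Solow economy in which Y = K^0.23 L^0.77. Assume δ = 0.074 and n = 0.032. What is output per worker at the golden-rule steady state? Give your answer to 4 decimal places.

Capital per worker breaks even when investment replaces (n + δ)·k; here n + δ = 0.106.
Golden rule sets MPK = n+δ: 0.23·k^(0.23−1) = 0.106, so k_gold = (0.23/0.106)^(1/0.77) ≈ 2.7347.
Output: y_gold = k_gold^0.23 = 2.7347^0.23 ≈ 1.2603.

y_gold ≈ 1.2603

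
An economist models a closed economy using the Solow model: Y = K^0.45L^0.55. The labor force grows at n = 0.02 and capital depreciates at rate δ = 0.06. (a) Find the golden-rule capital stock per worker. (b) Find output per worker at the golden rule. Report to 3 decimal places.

Break-even investment rate: n + δ = 0.02 + 0.06 = 0.08.
Maximizing c = f(k) − (n+δ)·k gives f'(k) = n+δ, i.e. 0.45·k^(0.45−1) = 0.08, so k_gold = (0.45/0.08)^(1/0.55) ≈ 23.1132.
y_gold = 23.1132^0.45 ≈ 4.1090.

(a) k_gold ≈ 23.113; (b) y_gold ≈ 4.109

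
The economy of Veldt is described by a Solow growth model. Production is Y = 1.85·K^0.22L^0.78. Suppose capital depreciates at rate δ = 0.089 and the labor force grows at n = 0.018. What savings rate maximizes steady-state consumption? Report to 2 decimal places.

s_gold = 0.22

Break-even investment rate: n + δ = 0.018 + 0.089 = 0.107.
At the golden rule MPK = n+δ, and in any Cobb-Douglas steady state s = (n+δ)·k/y = MPK·k/y = capital's share 0.22.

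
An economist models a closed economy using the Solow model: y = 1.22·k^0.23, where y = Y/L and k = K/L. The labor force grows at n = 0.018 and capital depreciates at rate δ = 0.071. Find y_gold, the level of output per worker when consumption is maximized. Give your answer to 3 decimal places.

y_gold ≈ 1.719

The effective depreciation rate is n + δ = 0.018 + 0.071 = 0.089.
Golden rule sets MPK = n+δ: 0.23·1.22·k^(0.23−1) = 0.089, so k_gold = (0.23·1.22/0.089)^(1/0.77) ≈ 4.4428.
Output: y_gold = 1.22·k_gold^0.23 = 1.22·4.4428^0.23 ≈ 1.7192.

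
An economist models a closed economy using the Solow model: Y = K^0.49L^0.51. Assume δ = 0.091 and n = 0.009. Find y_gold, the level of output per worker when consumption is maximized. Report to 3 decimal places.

n + δ = 0.009 + 0.091 = 0.1.
At the golden rule the marginal product of capital equals n+δ: 0.49·k^(0.49−1) = 0.1. Solving, k_gold = (0.49/0.1)^(1/0.51) ≈ 22.5593.
Output: y_gold = k_gold^0.49 = 22.5593^0.49 ≈ 4.6039.

y_gold ≈ 4.604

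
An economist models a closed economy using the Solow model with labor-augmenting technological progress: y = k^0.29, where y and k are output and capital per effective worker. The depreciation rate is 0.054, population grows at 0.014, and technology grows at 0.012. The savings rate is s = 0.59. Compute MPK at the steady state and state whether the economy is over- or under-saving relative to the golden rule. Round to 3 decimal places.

The effective depreciation rate is n + g + δ = 0.014 + 0.012 + 0.054 = 0.08.
Steady-state k*: s·k^0.29 = 0.08·k gives k* = (0.59/0.08)^(1/0.71) ≈ 16.6802.
MPK = 0.29·16.6802^(-0.71) ≈ 0.0393.
MPK < n+g+δ = 0.08, so the economy is dynamically inefficient (over-saving).

over-saving; MPK ≈ 0.039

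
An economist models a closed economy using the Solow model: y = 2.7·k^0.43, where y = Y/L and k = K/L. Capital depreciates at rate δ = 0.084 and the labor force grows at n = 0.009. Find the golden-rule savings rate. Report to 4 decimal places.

Break-even investment rate: n + δ = 0.009 + 0.084 = 0.093.
At the golden rule MPK = n+δ, and in any Cobb-Douglas steady state s = (n+δ)·k/y = MPK·k/y = capital's share 0.43.

s_gold = 0.4300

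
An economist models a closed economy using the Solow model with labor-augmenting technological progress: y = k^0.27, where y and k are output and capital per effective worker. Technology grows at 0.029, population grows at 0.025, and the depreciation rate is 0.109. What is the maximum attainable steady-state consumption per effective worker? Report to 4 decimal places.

c_gold ≈ 0.8798

n + g + δ = 0.025 + 0.029 + 0.109 = 0.163.
Setting f'(k) = n+g+δ gives 0.27·k^(0.27−1) = 0.163, hence k_gold = (0.27/0.163)^(1/0.73) ≈ 1.9964.
y_gold = 1.9964^0.27 ≈ 1.2052.
c_gold = y_gold − (n+g+δ)·k_gold = 1.2052 − 0.163·1.9964 ≈ 0.8798.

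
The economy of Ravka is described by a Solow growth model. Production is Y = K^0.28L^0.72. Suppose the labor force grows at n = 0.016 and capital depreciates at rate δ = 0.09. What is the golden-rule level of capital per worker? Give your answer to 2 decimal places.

k_gold ≈ 3.85

n + δ = 0.016 + 0.09 = 0.106.
Setting f'(k) = n+δ gives 0.28·k^(0.28−1) = 0.106, hence k_gold = (0.28/0.106)^(1/0.72) ≈ 3.8539.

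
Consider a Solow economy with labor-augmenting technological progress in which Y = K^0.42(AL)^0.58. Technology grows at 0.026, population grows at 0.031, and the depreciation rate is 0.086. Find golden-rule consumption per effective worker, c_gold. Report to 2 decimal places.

c_gold ≈ 1.27

n + g + δ = 0.031 + 0.026 + 0.086 = 0.143.
At the golden rule the marginal product of capital equals n+g+δ: 0.42·k^(0.42−1) = 0.143. Solving, k_gold = (0.42/0.143)^(1/0.58) ≈ 6.4084.
y_gold = 6.4084^0.42 ≈ 2.1819.
c_gold = y_gold − (n+g+δ)·k_gold = 2.1819 − 0.143·6.4084 ≈ 1.2655.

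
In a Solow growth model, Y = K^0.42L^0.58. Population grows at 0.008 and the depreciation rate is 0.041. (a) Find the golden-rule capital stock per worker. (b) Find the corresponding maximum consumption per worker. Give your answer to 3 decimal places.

(a) k_gold ≈ 40.617; (b) c_gold ≈ 2.748

The effective depreciation rate is n + δ = 0.008 + 0.041 = 0.049.
Setting f'(k) = n+δ gives 0.42·k^(0.42−1) = 0.049, hence k_gold = (0.42/0.049)^(1/0.58) ≈ 40.6174.
y_gold = 40.6174^0.42 ≈ 4.7387; c_gold = y_gold − 0.049·k_gold ≈ 2.7484.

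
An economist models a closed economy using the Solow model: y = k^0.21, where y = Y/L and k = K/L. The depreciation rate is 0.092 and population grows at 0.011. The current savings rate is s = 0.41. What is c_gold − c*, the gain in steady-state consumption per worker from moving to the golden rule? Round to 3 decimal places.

Δc ≈ 0.103

Capital per worker breaks even when investment replaces (n + δ)·k; here n + δ = 0.103.
Current steady state (s = 0.41): k* = (0.41/0.103)^(1/0.79) ≈ 5.7468, y* = 5.7468^0.21 ≈ 1.4437, c* = (1−0.41)·1.4437 ≈ 0.8518.
At the golden rule the marginal product of capital equals n+δ: 0.21·k^(0.21−1) = 0.103. Solving, k_gold = (0.21/0.103)^(1/0.79) ≈ 2.4639.
y_gold = 2.4639^0.21 ≈ 1.2085, c_gold = y_gold − 0.103·k_gold ≈ 0.9547.
Gain: Δc = 0.9547 − 0.8518 ≈ 0.1029.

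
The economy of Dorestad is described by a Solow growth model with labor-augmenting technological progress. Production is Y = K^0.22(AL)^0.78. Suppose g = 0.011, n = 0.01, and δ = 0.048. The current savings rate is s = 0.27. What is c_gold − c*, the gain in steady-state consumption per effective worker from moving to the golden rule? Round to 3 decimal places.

Δc ≈ 0.009

Capital per effective worker breaks even when investment replaces (n + g + δ)·k; here n + g + δ = 0.069.
Current steady state (s = 0.27): k* = (0.27/0.069)^(1/0.78) ≈ 5.7496, y* = 5.7496^0.22 ≈ 1.4693, c* = (1−0.27)·1.4693 ≈ 1.0726.
At the golden rule the marginal product of capital equals n+g+δ: 0.22·k^(0.22−1) = 0.069. Solving, k_gold = (0.22/0.069)^(1/0.78) ≈ 4.4219.
y_gold = 4.4219^0.22 ≈ 1.3869, c_gold = y_gold − 0.069·k_gold ≈ 1.0818.
Gain: Δc = 1.0818 − 1.0726 ≈ 0.0091.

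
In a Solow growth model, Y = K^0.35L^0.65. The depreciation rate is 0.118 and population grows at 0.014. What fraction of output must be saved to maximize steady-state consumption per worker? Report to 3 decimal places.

s_gold = 0.350

Capital per worker breaks even when investment replaces (n + δ)·k; here n + δ = 0.132.
At the golden rule MPK = n+δ, and in any Cobb-Douglas steady state s = (n+δ)·k/y = MPK·k/y = capital's share 0.35.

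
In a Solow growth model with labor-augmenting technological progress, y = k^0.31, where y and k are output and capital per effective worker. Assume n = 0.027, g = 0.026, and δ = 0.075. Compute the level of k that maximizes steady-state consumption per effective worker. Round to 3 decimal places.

Capital per effective worker breaks even when investment replaces (n + g + δ)·k; here n + g + δ = 0.128.
Golden rule sets MPK = n+g+δ: 0.31·k^(0.31−1) = 0.128, so k_gold = (0.31/0.128)^(1/0.69) ≈ 3.6036.

k_gold ≈ 3.604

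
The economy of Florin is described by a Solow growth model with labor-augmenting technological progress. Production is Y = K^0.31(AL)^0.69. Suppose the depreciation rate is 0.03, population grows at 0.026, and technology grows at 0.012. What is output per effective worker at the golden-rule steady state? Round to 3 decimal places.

y_gold ≈ 1.977

Capital per effective worker breaks even when investment replaces (n + g + δ)·k; here n + g + δ = 0.068.
Golden rule sets MPK = n+g+δ: 0.31·k^(0.31−1) = 0.068, so k_gold = (0.31/0.068)^(1/0.69) ≈ 9.0128.
Output: y_gold = k_gold^0.31 = 9.0128^0.31 ≈ 1.9770.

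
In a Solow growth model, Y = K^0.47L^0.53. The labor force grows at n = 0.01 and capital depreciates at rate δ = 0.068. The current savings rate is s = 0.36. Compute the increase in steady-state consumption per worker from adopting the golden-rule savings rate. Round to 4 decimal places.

Δc ≈ 0.1218

Capital per worker breaks even when investment replaces (n + δ)·k; here n + δ = 0.078.
Current steady state (s = 0.36): k* = (0.36/0.078)^(1/0.53) ≈ 17.9152, y* = 17.9152^0.47 ≈ 3.8816, c* = (1−0.36)·3.8816 ≈ 2.4842.
At the golden rule the marginal product of capital equals n+δ: 0.47·k^(0.47−1) = 0.078. Solving, k_gold = (0.47/0.078)^(1/0.53) ≈ 29.6281.
y_gold = 29.6281^0.47 ≈ 4.9170, c_gold = y_gold − 0.078·k_gold ≈ 2.6060.
Gain: Δc = 2.6060 − 2.4842 ≈ 0.1218.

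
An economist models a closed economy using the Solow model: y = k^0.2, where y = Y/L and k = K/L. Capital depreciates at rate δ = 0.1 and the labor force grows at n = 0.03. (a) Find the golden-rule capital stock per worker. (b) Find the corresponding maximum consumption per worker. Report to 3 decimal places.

The effective depreciation rate is n + δ = 0.03 + 0.1 = 0.13.
At the golden rule the marginal product of capital equals n+δ: 0.2·k^(0.2−1) = 0.13. Solving, k_gold = (0.2/0.13)^(1/0.8) ≈ 1.7134.
y_gold = 1.7134^0.2 ≈ 1.1137; c_gold = y_gold − 0.13·k_gold ≈ 0.8910.

(a) k_gold ≈ 1.713; (b) c_gold ≈ 0.891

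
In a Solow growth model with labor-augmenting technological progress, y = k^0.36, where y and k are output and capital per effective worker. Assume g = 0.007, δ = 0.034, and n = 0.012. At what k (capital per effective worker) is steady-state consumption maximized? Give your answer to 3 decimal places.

Capital per effective worker breaks even when investment replaces (n + g + δ)·k; here n + g + δ = 0.053.
Golden rule sets MPK = n+g+δ: 0.36·k^(0.36−1) = 0.053, so k_gold = (0.36/0.053)^(1/0.64) ≈ 19.9545.

k_gold ≈ 19.955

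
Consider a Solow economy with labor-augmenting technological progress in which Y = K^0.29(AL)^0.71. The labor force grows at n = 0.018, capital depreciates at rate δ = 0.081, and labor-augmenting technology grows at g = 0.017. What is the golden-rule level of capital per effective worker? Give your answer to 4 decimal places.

k_gold ≈ 3.6348

Break-even investment rate: n + g + δ = 0.018 + 0.017 + 0.081 = 0.116.
Golden rule sets MPK = n+g+δ: 0.29·k^(0.29−1) = 0.116, so k_gold = (0.29/0.116)^(1/0.71) ≈ 3.6348.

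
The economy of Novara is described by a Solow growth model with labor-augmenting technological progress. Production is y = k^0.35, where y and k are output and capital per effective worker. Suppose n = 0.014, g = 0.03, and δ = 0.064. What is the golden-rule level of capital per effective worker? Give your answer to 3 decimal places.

k_gold ≈ 6.104

Capital per effective worker breaks even when investment replaces (n + g + δ)·k; here n + g + δ = 0.108.
Golden rule sets MPK = n+g+δ: 0.35·k^(0.35−1) = 0.108, so k_gold = (0.35/0.108)^(1/0.65) ≈ 6.1039.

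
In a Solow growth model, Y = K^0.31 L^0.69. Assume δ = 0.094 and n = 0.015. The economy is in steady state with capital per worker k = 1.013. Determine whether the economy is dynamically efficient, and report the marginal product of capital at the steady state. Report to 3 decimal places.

dynamically efficient; MPK ≈ 0.307

n + δ = 0.015 + 0.094 = 0.109.
MPK = 0.31·k^(0.31−1) = 0.31·1.013^(-0.69) ≈ 0.3072.
MPK > 0.109, so the economy is dynamically efficient (under-saving).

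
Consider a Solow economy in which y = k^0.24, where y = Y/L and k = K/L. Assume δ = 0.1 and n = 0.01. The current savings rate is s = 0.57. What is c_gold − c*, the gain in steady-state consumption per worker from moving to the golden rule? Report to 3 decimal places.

n + δ = 0.01 + 0.1 = 0.11.
Current steady state (s = 0.57): k* = (0.57/0.11)^(1/0.76) ≈ 8.7118, y* = 8.7118^0.24 ≈ 1.6812, c* = (1−0.57)·1.6812 ≈ 0.7229.
Maximizing c = f(k) − (n+δ)·k gives f'(k) = n+δ, i.e. 0.24·k^(0.24−1) = 0.11, so k_gold = (0.24/0.11)^(1/0.76) ≈ 2.7913.
y_gold = 2.7913^0.24 ≈ 1.2794, c_gold = y_gold − 0.11·k_gold ≈ 0.9723.
Gain: Δc = 0.9723 − 0.7229 ≈ 0.2494.

Δc ≈ 0.249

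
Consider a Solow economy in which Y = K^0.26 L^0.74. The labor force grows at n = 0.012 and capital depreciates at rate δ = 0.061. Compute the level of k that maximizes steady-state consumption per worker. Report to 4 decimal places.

k_gold ≈ 5.5651

Capital per worker breaks even when investment replaces (n + δ)·k; here n + δ = 0.073.
Golden rule sets MPK = n+δ: 0.26·k^(0.26−1) = 0.073, so k_gold = (0.26/0.073)^(1/0.74) ≈ 5.5651.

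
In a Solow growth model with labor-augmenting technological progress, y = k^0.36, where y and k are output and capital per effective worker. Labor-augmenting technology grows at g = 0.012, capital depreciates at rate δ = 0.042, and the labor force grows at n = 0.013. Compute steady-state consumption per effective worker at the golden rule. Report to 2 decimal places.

Capital per effective worker breaks even when investment replaces (n + g + δ)·k; here n + g + δ = 0.067.
Golden rule sets MPK = n+g+δ: 0.36·k^(0.36−1) = 0.067, so k_gold = (0.36/0.067)^(1/0.64) ≈ 13.8351.
y_gold = 13.8351^0.36 ≈ 2.5749.
c_gold = y_gold − (n+g+δ)·k_gold = 2.5749 − 0.067·13.8351 ≈ 1.6479.

c_gold ≈ 1.65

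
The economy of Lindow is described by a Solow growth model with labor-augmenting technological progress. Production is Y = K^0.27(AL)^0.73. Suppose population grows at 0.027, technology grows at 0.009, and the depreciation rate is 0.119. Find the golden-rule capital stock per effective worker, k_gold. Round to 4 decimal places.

n + g + δ = 0.027 + 0.009 + 0.119 = 0.155.
Setting f'(k) = n+g+δ gives 0.27·k^(0.27−1) = 0.155, hence k_gold = (0.27/0.155)^(1/0.73) ≈ 2.1389.

k_gold ≈ 2.1389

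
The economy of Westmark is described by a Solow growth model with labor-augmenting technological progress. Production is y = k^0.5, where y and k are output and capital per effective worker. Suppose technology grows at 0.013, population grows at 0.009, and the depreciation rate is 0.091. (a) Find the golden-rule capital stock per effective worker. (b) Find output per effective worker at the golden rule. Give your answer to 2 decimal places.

(a) k_gold ≈ 19.58; (b) y_gold ≈ 4.42

n + g + δ = 0.009 + 0.013 + 0.091 = 0.113.
Setting f'(k) = n+g+δ gives 0.5·k^(0.5−1) = 0.113, hence k_gold = (0.5/0.113)^(1/0.5) ≈ 19.5787.
y_gold = 19.5787^0.5 ≈ 4.4248.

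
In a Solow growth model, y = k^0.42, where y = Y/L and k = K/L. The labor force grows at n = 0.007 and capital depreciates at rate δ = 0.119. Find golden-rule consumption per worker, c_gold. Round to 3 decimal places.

c_gold ≈ 1.387

Break-even investment rate: n + δ = 0.007 + 0.119 = 0.126.
At the golden rule the marginal product of capital equals n+δ: 0.42·k^(0.42−1) = 0.126. Solving, k_gold = (0.42/0.126)^(1/0.58) ≈ 7.9710.
y_gold = 7.9710^0.42 ≈ 2.3913.
c_gold = y_gold − (n+δ)·k_gold = 2.3913 − 0.126·7.9710 ≈ 1.3870.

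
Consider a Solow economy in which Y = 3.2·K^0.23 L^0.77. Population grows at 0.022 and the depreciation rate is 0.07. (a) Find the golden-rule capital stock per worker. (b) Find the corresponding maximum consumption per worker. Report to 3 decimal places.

The effective depreciation rate is n + δ = 0.022 + 0.07 = 0.092.
Golden rule sets MPK = n+δ: 0.23·3.2·k^(0.23−1) = 0.092, so k_gold = (0.23·3.2/0.092)^(1/0.77) ≈ 14.8883.
y_gold = 3.2·14.8883^0.23 ≈ 5.9553; c_gold = y_gold − 0.092·k_gold ≈ 4.5856.

(a) k_gold ≈ 14.888; (b) c_gold ≈ 4.586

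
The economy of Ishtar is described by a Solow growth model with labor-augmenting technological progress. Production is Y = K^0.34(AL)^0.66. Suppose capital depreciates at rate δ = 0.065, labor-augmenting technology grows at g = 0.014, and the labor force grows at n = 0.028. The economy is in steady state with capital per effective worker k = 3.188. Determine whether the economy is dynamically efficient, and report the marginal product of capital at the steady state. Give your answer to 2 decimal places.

dynamically efficient; MPK ≈ 0.16

Break-even investment rate: n + g + δ = 0.028 + 0.014 + 0.065 = 0.107.
MPK = 0.34·k^(0.34−1) = 0.34·3.188^(-0.66) ≈ 0.1582.
MPK > 0.107, so the economy is dynamically efficient (under-saving).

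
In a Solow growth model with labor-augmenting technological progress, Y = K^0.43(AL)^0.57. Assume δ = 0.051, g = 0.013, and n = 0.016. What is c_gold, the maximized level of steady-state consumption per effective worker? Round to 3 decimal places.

c_gold ≈ 2.027

Capital per effective worker breaks even when investment replaces (n + g + δ)·k; here n + g + δ = 0.08.
Maximizing c = f(k) − (n+g+δ)·k gives f'(k) = n+g+δ, i.e. 0.43·k^(0.43−1) = 0.08, so k_gold = (0.43/0.08)^(1/0.57) ≈ 19.1146.
y_gold = 19.1146^0.43 ≈ 3.5562.
c_gold = y_gold − (n+g+δ)·k_gold = 3.5562 − 0.08·19.1146 ≈ 2.0270.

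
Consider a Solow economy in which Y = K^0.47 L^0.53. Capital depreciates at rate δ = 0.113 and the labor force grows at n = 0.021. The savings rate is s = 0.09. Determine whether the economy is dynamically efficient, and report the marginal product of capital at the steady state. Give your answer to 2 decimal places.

dynamically efficient; MPK ≈ 0.70

Capital per worker breaks even when investment replaces (n + δ)·k; here n + δ = 0.134.
Steady-state k*: s·k^0.47 = 0.134·k gives k* = (0.09/0.134)^(1/0.53) ≈ 0.4719.
MPK = 0.47·0.4719^(-0.53) ≈ 0.6998.
MPK > n+δ = 0.134, so the economy is dynamically efficient (under-saving).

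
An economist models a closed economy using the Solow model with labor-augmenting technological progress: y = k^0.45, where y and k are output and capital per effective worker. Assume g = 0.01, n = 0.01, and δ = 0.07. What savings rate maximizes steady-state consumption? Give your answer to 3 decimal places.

s_gold = 0.450

Break-even investment rate: n + g + δ = 0.01 + 0.01 + 0.07 = 0.09.
At the golden rule MPK = n+g+δ, and in any Cobb-Douglas steady state s = (n+g+δ)·k/y = MPK·k/y = capital's share 0.45.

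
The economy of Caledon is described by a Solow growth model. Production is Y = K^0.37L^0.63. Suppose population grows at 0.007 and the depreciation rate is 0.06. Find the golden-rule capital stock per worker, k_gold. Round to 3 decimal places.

Break-even investment rate: n + δ = 0.007 + 0.06 = 0.067.
Setting f'(k) = n+δ gives 0.37·k^(0.37−1) = 0.067, hence k_gold = (0.37/0.067)^(1/0.63) ≈ 15.0654.

k_gold ≈ 15.065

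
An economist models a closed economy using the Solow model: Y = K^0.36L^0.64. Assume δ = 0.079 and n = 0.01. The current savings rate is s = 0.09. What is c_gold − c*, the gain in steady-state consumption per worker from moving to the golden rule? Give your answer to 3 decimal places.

Capital per worker breaks even when investment replaces (n + δ)·k; here n + δ = 0.089.
Current steady state (s = 0.09): k* = (0.09/0.089)^(1/0.64) ≈ 1.0176, y* = 1.0176^0.36 ≈ 1.0063, c* = (1−0.09)·1.0063 ≈ 0.9157.
Maximizing c = f(k) − (n+δ)·k gives f'(k) = n+δ, i.e. 0.36·k^(0.36−1) = 0.089, so k_gold = (0.36/0.089)^(1/0.64) ≈ 8.8777.
y_gold = 8.8777^0.36 ≈ 2.1948, c_gold = y_gold − 0.089·k_gold ≈ 1.4047.
Gain: Δc = 1.4047 − 0.9157 ≈ 0.4889.

Δc ≈ 0.489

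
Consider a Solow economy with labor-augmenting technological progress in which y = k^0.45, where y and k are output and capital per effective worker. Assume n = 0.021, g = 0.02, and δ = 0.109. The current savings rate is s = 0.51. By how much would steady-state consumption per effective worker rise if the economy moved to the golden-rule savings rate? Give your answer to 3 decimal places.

Δc ≈ 0.018

The effective depreciation rate is n + g + δ = 0.021 + 0.02 + 0.109 = 0.15.
Current steady state (s = 0.51): k* = (0.51/0.15)^(1/0.55) ≈ 9.2539, y* = 9.2539^0.45 ≈ 2.7217, c* = (1−0.51)·2.7217 ≈ 1.3337.
Setting f'(k) = n+g+δ gives 0.45·k^(0.45−1) = 0.15, hence k_gold = (0.45/0.15)^(1/0.55) ≈ 7.3704.
y_gold = 7.3704^0.45 ≈ 2.4568, c_gold = y_gold − 0.15·k_gold ≈ 1.3512.
Gain: Δc = 1.3512 − 1.3337 ≈ 0.0176.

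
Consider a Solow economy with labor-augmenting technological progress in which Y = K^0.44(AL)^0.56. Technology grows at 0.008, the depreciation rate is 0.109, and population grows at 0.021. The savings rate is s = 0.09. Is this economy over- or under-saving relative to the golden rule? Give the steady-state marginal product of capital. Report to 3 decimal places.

Break-even investment rate: n + g + δ = 0.021 + 0.008 + 0.109 = 0.138.
Steady-state k*: s·k^0.44 = 0.138·k gives k* = (0.09/0.138)^(1/0.56) ≈ 0.4661.
MPK = 0.44·0.4661^(-0.56) ≈ 0.6747.
MPK > n+g+δ = 0.138, so the economy is dynamically efficient (under-saving).

under-saving; MPK ≈ 0.675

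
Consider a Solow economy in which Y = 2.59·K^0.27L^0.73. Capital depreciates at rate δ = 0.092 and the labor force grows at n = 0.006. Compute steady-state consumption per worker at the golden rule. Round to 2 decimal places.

c_gold ≈ 3.91

The effective depreciation rate is n + δ = 0.006 + 0.092 = 0.098.
Maximizing c = f(k) − (n+δ)·k gives f'(k) = n+δ, i.e. 0.27·2.59·k^(0.27−1) = 0.098, so k_gold = (0.27·2.59/0.098)^(1/0.73) ≈ 14.7602.
y_gold = 2.59·14.7602^0.27 ≈ 5.3574.
c_gold = y_gold − (n+δ)·k_gold = 5.3574 − 0.098·14.7602 ≈ 3.9109.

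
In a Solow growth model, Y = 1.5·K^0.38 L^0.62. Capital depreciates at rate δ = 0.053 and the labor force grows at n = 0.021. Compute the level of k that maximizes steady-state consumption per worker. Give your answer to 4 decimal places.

k_gold ≈ 26.9197

Break-even investment rate: n + δ = 0.021 + 0.053 = 0.074.
Setting f'(k) = n+δ gives 0.38·1.5·k^(0.38−1) = 0.074, hence k_gold = (0.38·1.5/0.074)^(1/0.62) ≈ 26.9197.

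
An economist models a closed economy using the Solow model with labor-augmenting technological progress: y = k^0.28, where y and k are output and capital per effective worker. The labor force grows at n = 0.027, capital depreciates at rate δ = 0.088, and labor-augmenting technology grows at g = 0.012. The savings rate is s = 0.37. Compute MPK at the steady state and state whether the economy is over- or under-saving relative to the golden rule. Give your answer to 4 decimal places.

over-saving; MPK ≈ 0.0961

n + g + δ = 0.027 + 0.012 + 0.088 = 0.127.
Steady-state k*: s·k^0.28 = 0.127·k gives k* = (0.37/0.127)^(1/0.72) ≈ 4.4157.
MPK = 0.28·4.4157^(-0.72) ≈ 0.0961.
MPK < n+g+δ = 0.127, so the economy is dynamically inefficient (over-saving).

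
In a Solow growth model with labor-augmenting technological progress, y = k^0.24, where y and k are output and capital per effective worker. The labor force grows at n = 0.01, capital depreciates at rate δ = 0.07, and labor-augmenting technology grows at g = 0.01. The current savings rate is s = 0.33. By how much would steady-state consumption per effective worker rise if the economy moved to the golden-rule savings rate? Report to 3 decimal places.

Break-even investment rate: n + g + δ = 0.01 + 0.01 + 0.07 = 0.09.
Current steady state (s = 0.33): k* = (0.33/0.09)^(1/0.76) ≈ 5.5267, y* = 5.5267^0.24 ≈ 1.5073, c* = (1−0.33)·1.5073 ≈ 1.0099.
Maximizing c = f(k) − (n+g+δ)·k gives f'(k) = n+g+δ, i.e. 0.24·k^(0.24−1) = 0.09, so k_gold = (0.24/0.09)^(1/0.76) ≈ 3.6348.
y_gold = 3.6348^0.24 ≈ 1.3631, c_gold = y_gold − 0.09·k_gold ≈ 1.0359.
Gain: Δc = 1.0359 − 1.0099 ≈ 0.0261.

Δc ≈ 0.026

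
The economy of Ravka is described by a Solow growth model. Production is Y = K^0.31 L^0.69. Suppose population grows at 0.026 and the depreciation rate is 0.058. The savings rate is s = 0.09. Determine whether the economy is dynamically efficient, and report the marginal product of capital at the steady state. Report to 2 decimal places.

dynamically efficient; MPK ≈ 0.29

n + δ = 0.026 + 0.058 = 0.084.
Steady-state k*: s·k^0.31 = 0.084·k gives k* = (0.09/0.084)^(1/0.69) ≈ 1.1052.
MPK = 0.31·1.1052^(-0.69) ≈ 0.2893.
MPK > n+δ = 0.084, so the economy is dynamically efficient (under-saving).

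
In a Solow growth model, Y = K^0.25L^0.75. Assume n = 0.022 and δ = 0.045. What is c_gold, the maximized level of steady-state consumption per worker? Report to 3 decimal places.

c_gold ≈ 1.163

Capital per worker breaks even when investment replaces (n + δ)·k; here n + δ = 0.067.
At the golden rule the marginal product of capital equals n+δ: 0.25·k^(0.25−1) = 0.067. Solving, k_gold = (0.25/0.067)^(1/0.75) ≈ 5.7874.
y_gold = 5.7874^0.25 ≈ 1.5510.
c_gold = y_gold − (n+δ)·k_gold = 1.5510 − 0.067·5.7874 ≈ 1.1633.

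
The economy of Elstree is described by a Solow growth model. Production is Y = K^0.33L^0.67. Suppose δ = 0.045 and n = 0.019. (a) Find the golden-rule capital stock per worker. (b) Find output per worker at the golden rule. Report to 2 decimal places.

(a) k_gold ≈ 11.57; (b) y_gold ≈ 2.24

n + δ = 0.019 + 0.045 = 0.064.
Golden rule sets MPK = n+δ: 0.33·k^(0.33−1) = 0.064, so k_gold = (0.33/0.064)^(1/0.67) ≈ 11.5660.
y_gold = 11.5660^0.33 ≈ 2.2431.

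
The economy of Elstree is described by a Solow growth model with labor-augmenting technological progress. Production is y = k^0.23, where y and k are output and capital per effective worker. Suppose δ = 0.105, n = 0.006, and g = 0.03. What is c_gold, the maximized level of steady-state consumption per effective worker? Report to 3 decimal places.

Break-even investment rate: n + g + δ = 0.006 + 0.03 + 0.105 = 0.141.
Maximizing c = f(k) − (n+g+δ)·k gives f'(k) = n+g+δ, i.e. 0.23·k^(0.23−1) = 0.141, so k_gold = (0.23/0.141)^(1/0.77) ≈ 1.8879.
y_gold = 1.8879^0.23 ≈ 1.1574.
c_gold = y_gold − (n+g+δ)·k_gold = 1.1574 − 0.141·1.8879 ≈ 0.8912.

c_gold ≈ 0.891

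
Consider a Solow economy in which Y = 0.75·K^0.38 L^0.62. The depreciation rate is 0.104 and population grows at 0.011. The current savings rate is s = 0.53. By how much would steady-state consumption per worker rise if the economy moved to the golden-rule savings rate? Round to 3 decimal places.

Δc ≈ 0.057

Break-even investment rate: n + δ = 0.011 + 0.104 = 0.115.
Current steady state (s = 0.53): k* = (0.53·0.75/0.115)^(1/0.62) ≈ 7.3922, y* = 0.75·7.3922^0.38 ≈ 1.6040, c* = (1−0.53)·1.6040 ≈ 0.7539.
Golden rule sets MPK = n+δ: 0.38·0.75·k^(0.38−1) = 0.115, so k_gold = (0.38·0.75/0.115)^(1/0.62) ≈ 4.3224.
y_gold = 0.75·4.3224^0.38 ≈ 1.3081, c_gold = y_gold − 0.115·k_gold ≈ 0.8110.
Gain: Δc = 0.8110 − 0.7539 ≈ 0.0571.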